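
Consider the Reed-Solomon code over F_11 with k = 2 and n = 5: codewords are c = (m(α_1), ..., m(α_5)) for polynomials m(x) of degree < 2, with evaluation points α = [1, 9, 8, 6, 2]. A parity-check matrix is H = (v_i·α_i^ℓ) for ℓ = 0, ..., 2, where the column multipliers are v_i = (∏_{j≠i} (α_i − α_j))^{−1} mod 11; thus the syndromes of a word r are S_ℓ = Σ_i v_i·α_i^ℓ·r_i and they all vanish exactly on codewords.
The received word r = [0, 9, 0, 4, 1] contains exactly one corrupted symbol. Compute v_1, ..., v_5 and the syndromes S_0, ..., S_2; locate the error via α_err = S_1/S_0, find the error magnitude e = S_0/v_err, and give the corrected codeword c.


S = (6, 6, 6), error at position 1, error magnitude e = 8, c = [3, 9, 0, 4, 1].

Step 1: column multipliers v_i = (∏_{j≠i}(α_i − α_j))^{−1} mod 11.
  i = 1 (α = 1): (1−9)(1−8)(1−6)(1−2) = (−8)·(−7)·(−5)·(−1) = 280 ≡ 5, so v_1 = 5^{−1} = 9 (mod 11).
  i = 2 (α = 9): (9−1)(9−8)(9−6)(9−2) = 8·1·3·7 = 168 ≡ 3, so v_2 = 3^{−1} = 4 (mod 11).
  i = 3 (α = 8): (8−1)(8−9)(8−6)(8−2) = 7·(−1)·2·6 = −84 ≡ 4, so v_3 = 4^{−1} = 3 (mod 11).
  i = 4 (α = 6): (6−1)(6−9)(6−8)(6−2) = 5·(−3)·(−2)·4 = 120 ≡ 10, so v_4 = 10^{−1} = 10 (mod 11).
  i = 5 (α = 2): (2−1)(2−9)(2−8)(2−6) = 1·(−7)·(−6)·(−4) = −168 ≡ 8, so v_5 = 8^{−1} = 7 (mod 11).
  v = [9, 4, 3, 10, 7].
Step 2: syndromes of r = [0, 9, 0, 4, 1] (all sums mod 11).
  S_0 = Σ v_i r_i = 9·0 + 4·9 + 3·0 + 10·4 + 7·1 = 83 ≡ 6.
  S_1 = Σ v_i α_i r_i = 9·1·0 + 4·9·9 + 3·8·0 + 10·6·4 + 7·2·1 = 578 ≡ 6.
  α_i^2 mod 11 = [1, 4, 9, 3, 4].
  S_2 = Σ v_i α_i^2 r_i = 9·1·0 + 4·4·9 + 3·9·0 + 10·3·4 + 7·4·1 = 292 ≡ 6.
  S = (6, 6, 6) ≠ 0, so r is not a codeword (an error is present).
Step 3: locate the error. For a single error e at position i, S_ℓ = v_i·e·α_i^ℓ, so α_err = S_1/S_0.
  S_0^{−1} = 6^{−1} = 2 (mod 11), so α_err = 6·2 = 12 ≡ 1 = α_1. Error position i = 1.
  Consistency check: S_2/S_1 = 6·2 = 12 ≡ 1 = α_err ✓ (single-error assumption holds).
Step 4: error magnitude e = S_0/v_1 = S_0·∏_{j≠1}(α_1 − α_j) = 6·5 = 30 ≡ 8 (mod 11).
Step 5: correct position 1: c_1 = r_1 − e = 0 − 8 ≡ 3 (mod 11). Hence c = [3, 9, 0, 4, 1].
  Check: interpolating c through the α_i gives m(x) = 5 + 9·x (degree < 2) with m(α_i) = c_i for every i, so c is indeed a codeword.


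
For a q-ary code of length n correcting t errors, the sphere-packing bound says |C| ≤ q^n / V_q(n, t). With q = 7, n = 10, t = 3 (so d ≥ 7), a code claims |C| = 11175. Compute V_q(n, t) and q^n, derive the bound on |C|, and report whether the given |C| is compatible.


V_q(n, t) = 27601, q^n = 282475249, Hamming bound = 10234, |C| = 11175 > bound (violated).

Step 1: Compute V_q(n, t) = Σ_{j=0}^3 C(n, j) (q−1)^j.
  j = 0: C(10,0)·(6)^0 = 1·1 = 1.
  j = 1: C(10,1)·(6)^1 = 10·6 = 60.
  j = 2: C(10,2)·(6)^2 = 45·36 = 1620.
  j = 3: C(10,3)·(6)^3 = 120·216 = 25920.
  V_q(n, t) = 1 + 60 + 1620 + 25920 = 27601.
Step 2: q^n = 7^10 = 282475249.
Step 3: Hamming bound ⌊q^n / V_q(n,t)⌋ = ⌊282475249/27601⌋ = 10234.
Step 4: Compare |C| = 11175 to 10234: violated.
The claimed |C| lies above the Hamming bound, so no 7-ary code of length 10 with d ≥ 7 can have 11175 codewords.


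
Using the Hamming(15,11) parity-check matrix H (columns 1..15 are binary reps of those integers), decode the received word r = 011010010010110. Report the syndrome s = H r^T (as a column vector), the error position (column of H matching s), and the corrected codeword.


s = (0, 1, 0, 0)^T, error position = 4, corrected codeword c = 011110010010110

Compute s = H r^T mod 2 one row at a time:
  s_1 = 1 + 0 + 0 + 1 + 0 + 1 + 1 + 0 = 4 ≡ 0 (mod 2).
  s_2 = 0 + 1 + 0 + 0 + 0 + 1 + 1 + 0 = 3 ≡ 1 (mod 2).
  s_3 = 1 + 1 + 0 + 0 + 0 + 1 + 1 + 0 = 4 ≡ 0 (mod 2).
  s_4 = 0 + 1 + 1 + 0 + 0 + 1 + 1 + 0 = 4 ≡ 0 (mod 2).
s = (0, 1, 0, 0)^T — this equals column 4 of H (binary 0100), so error is at position 4.
Correct: flip bit 4 of r = 011010010010110 to get c = 011110010010110.


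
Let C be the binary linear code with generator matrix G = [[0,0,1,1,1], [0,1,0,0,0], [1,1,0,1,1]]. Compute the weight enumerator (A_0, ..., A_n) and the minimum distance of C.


Weight distribution: A_0 = 1, A_1 = 1, A_2 = 1, A_3 = 3, A_4 = 2. Minimum distance d = 1.

Enumerate all 2^3 = 8 messages m ∈ F_2^3.
For each, compute codeword c = mG in F_2^5, then tally its weight.
  m = 000 → c = 00000, weight = 0.
  m = 100 → c = 00111, weight = 3.
  m = 010 → c = 01000, weight = 1.
  m = 110 → c = 01111, weight = 4.
  m = 001 → c = 11011, weight = 4.
  m = 101 → c = 11100, weight = 3.
  m = 011 → c = 10011, weight = 3.
  m = 111 → c = 10100, weight = 2.
Tally weights:
  weight 0: 1 codewords.
  weight 1: 1 codewords.
  weight 2: 1 codewords.
  weight 3: 3 codewords.
  weight 4: 2 codewords.
Minimum distance d = smallest w > 0 with A_w > 0 = 1.
Sanity: Σ A_w = 8 = 2^3 = 8 ✓.


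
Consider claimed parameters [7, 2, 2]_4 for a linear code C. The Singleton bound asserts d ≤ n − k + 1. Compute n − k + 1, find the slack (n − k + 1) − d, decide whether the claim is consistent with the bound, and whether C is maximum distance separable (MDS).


Singleton RHS = n − k + 1 = 6, slack = 4, bound satisfied, not MDS.

Singleton bound: d ≤ n − k + 1.
Here n = 7, k = 2, so n − k + 1 = 6.
Given d = 2, check d ≤ 6: YES.
Slack = (n − k + 1) − d = 4.
The code is NOT MDS (slack = 4 > 0).
Description: the claimed parameters are [7, 2, 2]_4; such a code would be non-MDS.


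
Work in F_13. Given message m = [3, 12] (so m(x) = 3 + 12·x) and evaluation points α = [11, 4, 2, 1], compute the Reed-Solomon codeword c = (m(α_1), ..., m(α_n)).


c = [5, 12, 1, 2]

Message polynomial: m(x) = 3 + 12·x (mod 13).
For each evaluation point α_i, compute m(α_i) mod 13:
  α_1 = 11: Horner steps 12 → 5, so m(11) = 5.
  α_2 = 4: Horner steps 12 → 12, so m(4) = 12.
  α_3 = 2: Horner steps 12 → 1, so m(2) = 1.
  α_4 = 1: Horner steps 12 → 2, so m(1) = 2.
Codeword c = [5, 12, 1, 2] ∈ F_13^4.


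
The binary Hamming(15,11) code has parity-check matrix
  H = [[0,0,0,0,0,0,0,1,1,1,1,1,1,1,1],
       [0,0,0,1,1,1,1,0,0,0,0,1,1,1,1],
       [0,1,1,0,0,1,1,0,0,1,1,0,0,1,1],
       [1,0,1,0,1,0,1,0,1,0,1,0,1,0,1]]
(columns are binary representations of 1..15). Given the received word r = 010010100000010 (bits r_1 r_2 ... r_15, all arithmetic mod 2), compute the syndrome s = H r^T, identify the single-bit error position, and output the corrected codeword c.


s = (1, 1, 1, 0)^T, error position = 14, corrected codeword c = 010010100000000

Compute s = H r^T mod 2 one row at a time:
  s_1 = 0 + 0 + 0 + 0 + 0 + 0 + 1 + 0 = 1 ≡ 1 (mod 2).
  s_2 = 0 + 1 + 0 + 1 + 0 + 0 + 1 + 0 = 3 ≡ 1 (mod 2).
  s_3 = 1 + 0 + 0 + 1 + 0 + 0 + 1 + 0 = 3 ≡ 1 (mod 2).
  s_4 = 0 + 0 + 1 + 1 + 0 + 0 + 0 + 0 = 2 ≡ 0 (mod 2).
s = (1, 1, 1, 0)^T — this equals column 14 of H (binary 1110), so error is at position 14.
Correct: flip bit 14 of r = 010010100000010 to get c = 010010100000000.


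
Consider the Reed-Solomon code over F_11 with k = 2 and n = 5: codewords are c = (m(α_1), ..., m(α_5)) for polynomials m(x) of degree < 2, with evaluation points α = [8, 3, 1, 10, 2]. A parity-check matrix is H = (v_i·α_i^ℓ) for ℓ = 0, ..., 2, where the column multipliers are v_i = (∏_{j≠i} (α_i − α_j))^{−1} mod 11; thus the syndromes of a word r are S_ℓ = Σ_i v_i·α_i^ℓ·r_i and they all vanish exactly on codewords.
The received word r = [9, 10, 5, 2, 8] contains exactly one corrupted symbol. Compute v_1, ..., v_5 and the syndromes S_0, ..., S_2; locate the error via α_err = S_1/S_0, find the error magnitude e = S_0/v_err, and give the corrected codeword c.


S = (2, 2, 2), error at position 3, error magnitude e = 10, c = [9, 10, 6, 2, 8].

Step 1: column multipliers v_i = (∏_{j≠i}(α_i − α_j))^{−1} mod 11.
  i = 1 (α = 8): (8−3)(8−1)(8−10)(8−2) = 5·7·(−2)·6 = −420 ≡ 9, so v_1 = 9^{−1} = 5 (mod 11).
  i = 2 (α = 3): (3−8)(3−1)(3−10)(3−2) = (−5)·2·(−7)·1 = 70 ≡ 4, so v_2 = 4^{−1} = 3 (mod 11).
  i = 3 (α = 1): (1−8)(1−3)(1−10)(1−2) = (−7)·(−2)·(−9)·(−1) = 126 ≡ 5, so v_3 = 5^{−1} = 9 (mod 11).
  i = 4 (α = 10): (10−8)(10−3)(10−1)(10−2) = 2·7·9·8 = 1008 ≡ 7, so v_4 = 7^{−1} = 8 (mod 11).
  i = 5 (α = 2): (2−8)(2−3)(2−1)(2−10) = (−6)·(−1)·1·(−8) = −48 ≡ 7, so v_5 = 7^{−1} = 8 (mod 11).
  v = [5, 3, 9, 8, 8].
Step 2: syndromes of r = [9, 10, 5, 2, 8] (all sums mod 11).
  S_0 = Σ v_i r_i = 5·9 + 3·10 + 9·5 + 8·2 + 8·8 = 200 ≡ 2.
  S_1 = Σ v_i α_i r_i = 5·8·9 + 3·3·10 + 9·1·5 + 8·10·2 + 8·2·8 = 783 ≡ 2.
  α_i^2 mod 11 = [9, 9, 1, 1, 4].
  S_2 = Σ v_i α_i^2 r_i = 5·9·9 + 3·9·10 + 9·1·5 + 8·1·2 + 8·4·8 = 992 ≡ 2.
  S = (2, 2, 2) ≠ 0, so r is not a codeword (an error is present).
Step 3: locate the error. For a single error e at position i, S_ℓ = v_i·e·α_i^ℓ, so α_err = S_1/S_0.
  S_0^{−1} = 2^{−1} = 6 (mod 11), so α_err = 2·6 = 12 ≡ 1 = α_3. Error position i = 3.
  Consistency check: S_2/S_1 = 2·6 = 12 ≡ 1 = α_err ✓ (single-error assumption holds).
Step 4: error magnitude e = S_0/v_3 = S_0·∏_{j≠3}(α_3 − α_j) = 2·5 = 10 ≡ 10 (mod 11).
Step 5: correct position 3: c_3 = r_3 − e = 5 − 10 ≡ 6 (mod 11). Hence c = [9, 10, 6, 2, 8].
  Check: interpolating c through the α_i gives m(x) = 4 + 2·x (degree < 2) with m(α_i) = c_i for every i, so c is indeed a codeword.


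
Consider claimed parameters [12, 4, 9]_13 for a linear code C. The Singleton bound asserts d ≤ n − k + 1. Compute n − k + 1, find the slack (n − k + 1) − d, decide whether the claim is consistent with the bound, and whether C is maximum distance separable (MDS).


Singleton RHS = n − k + 1 = 9, slack = 0, bound satisfied, MDS.

Singleton bound: d ≤ n − k + 1.
Here n = 12, k = 4, so n − k + 1 = 9.
Given d = 9, check d ≤ 9: YES.
Slack = (n − k + 1) − d = 0.
The code is MDS (slack = 0).
Description: the claimed parameters are [12, 4, 9]_13; such a code would be MDS (meets Singleton bound).


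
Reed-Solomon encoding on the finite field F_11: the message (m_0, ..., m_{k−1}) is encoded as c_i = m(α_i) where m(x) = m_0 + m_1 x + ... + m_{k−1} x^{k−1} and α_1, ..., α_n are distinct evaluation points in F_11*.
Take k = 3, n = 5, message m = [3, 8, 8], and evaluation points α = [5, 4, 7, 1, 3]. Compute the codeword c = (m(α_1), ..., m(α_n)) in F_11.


c = [1, 9, 0, 8, 0]

Message polynomial: m(x) = 3 + 8·x + 8·x^2 (mod 11).
For each evaluation point α_i, compute m(α_i) mod 11:
  α_1 = 5: Horner steps 8 → 4 → 1, so m(5) = 1.
  α_2 = 4: Horner steps 8 → 7 → 9, so m(4) = 9.
  α_3 = 7: Horner steps 8 → 9 → 0, so m(7) = 0.
  α_4 = 1: Horner steps 8 → 5 → 8, so m(1) = 8.
  α_5 = 3: Horner steps 8 → 10 → 0, so m(3) = 0.
Codeword c = [1, 9, 0, 8, 0] ∈ F_11^5.


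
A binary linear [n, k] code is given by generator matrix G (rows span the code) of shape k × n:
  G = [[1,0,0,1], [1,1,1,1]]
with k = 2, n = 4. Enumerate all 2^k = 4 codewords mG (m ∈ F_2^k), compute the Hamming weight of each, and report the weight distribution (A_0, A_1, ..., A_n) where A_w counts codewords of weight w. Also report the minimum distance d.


Weight distribution: A_0 = 1, A_2 = 2, A_4 = 1. Minimum distance d = 2.

Enumerate all 2^2 = 4 messages m ∈ F_2^2.
For each, compute codeword c = mG in F_2^4, then tally its weight.
  m = 00 → c = 0000, weight = 0.
  m = 10 → c = 1001, weight = 2.
  m = 01 → c = 1111, weight = 4.
  m = 11 → c = 0110, weight = 2.
Tally weights:
  weight 0: 1 codewords.
  weight 2: 2 codewords.
  weight 4: 1 codewords.
Minimum distance d = smallest w > 0 with A_w > 0 = 2.
Sanity: Σ A_w = 4 = 2^2 = 4 ✓.


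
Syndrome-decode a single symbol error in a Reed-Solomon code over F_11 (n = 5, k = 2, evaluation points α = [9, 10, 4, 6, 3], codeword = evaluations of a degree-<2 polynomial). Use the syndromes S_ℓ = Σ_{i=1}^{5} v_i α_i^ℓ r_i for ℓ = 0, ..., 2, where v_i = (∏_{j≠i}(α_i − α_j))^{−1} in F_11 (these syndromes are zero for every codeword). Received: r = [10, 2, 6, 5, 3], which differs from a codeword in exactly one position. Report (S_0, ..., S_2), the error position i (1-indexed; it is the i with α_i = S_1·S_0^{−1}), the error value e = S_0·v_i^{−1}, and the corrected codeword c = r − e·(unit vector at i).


S = (8, 4, 2), error at position 4, error magnitude e = 4, c = [10, 2, 6, 1, 3].

Step 1: column multipliers v_i = (∏_{j≠i}(α_i − α_j))^{−1} mod 11.
  i = 1 (α = 9): (9−10)(9−4)(9−6)(9−3) = (−1)·5·3·6 = −90 ≡ 9, so v_1 = 9^{−1} = 5 (mod 11).
  i = 2 (α = 10): (10−9)(10−4)(10−6)(10−3) = 1·6·4·7 = 168 ≡ 3, so v_2 = 3^{−1} = 4 (mod 11).
  i = 3 (α = 4): (4−9)(4−10)(4−6)(4−3) = (−5)·(−6)·(−2)·1 = −60 ≡ 6, so v_3 = 6^{−1} = 2 (mod 11).
  i = 4 (α = 6): (6−9)(6−10)(6−4)(6−3) = (−3)·(−4)·2·3 = 72 ≡ 6, so v_4 = 6^{−1} = 2 (mod 11).
  i = 5 (α = 3): (3−9)(3−10)(3−4)(3−6) = (−6)·(−7)·(−1)·(−3) = 126 ≡ 5, so v_5 = 5^{−1} = 9 (mod 11).
  v = [5, 4, 2, 2, 9].
Step 2: syndromes of r = [10, 2, 6, 5, 3] (all sums mod 11).
  S_0 = Σ v_i r_i = 5·10 + 4·2 + 2·6 + 2·5 + 9·3 = 107 ≡ 8.
  S_1 = Σ v_i α_i r_i = 5·9·10 + 4·10·2 + 2·4·6 + 2·6·5 + 9·3·3 = 719 ≡ 4.
  α_i^2 mod 11 = [4, 1, 5, 3, 9].
  S_2 = Σ v_i α_i^2 r_i = 5·4·10 + 4·1·2 + 2·5·6 + 2·3·5 + 9·9·3 = 541 ≡ 2.
  S = (8, 4, 2) ≠ 0, so r is not a codeword (an error is present).
Step 3: locate the error. For a single error e at position i, S_ℓ = v_i·e·α_i^ℓ, so α_err = S_1/S_0.
  S_0^{−1} = 8^{−1} = 7 (mod 11), so α_err = 4·7 = 28 ≡ 6 = α_4. Error position i = 4.
  Consistency check: S_2/S_1 = 2·3 = 6 ≡ 6 = α_err ✓ (single-error assumption holds).
Step 4: error magnitude e = S_0/v_4 = S_0·∏_{j≠4}(α_4 − α_j) = 8·6 = 48 ≡ 4 (mod 11).
Step 5: correct position 4: c_4 = r_4 − e = 5 − 4 ≡ 1 (mod 11). Hence c = [10, 2, 6, 1, 3].
  Check: interpolating c through the α_i gives m(x) = 5 + 3·x (degree < 2) with m(α_i) = c_i for every i, so c is indeed a codeword.


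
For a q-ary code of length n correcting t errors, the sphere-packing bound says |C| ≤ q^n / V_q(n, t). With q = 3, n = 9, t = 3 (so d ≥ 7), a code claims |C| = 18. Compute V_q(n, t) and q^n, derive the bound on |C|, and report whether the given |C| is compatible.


V_q(n, t) = 835, q^n = 19683, Hamming bound = 23, |C| = 18 ≤ bound (satisfied).

Step 1: Compute V_q(n, t) = Σ_{j=0}^3 C(n, j) (q−1)^j.
  j = 0: C(9,0)·(2)^0 = 1·1 = 1.
  j = 1: C(9,1)·(2)^1 = 9·2 = 18.
  j = 2: C(9,2)·(2)^2 = 36·4 = 144.
  j = 3: C(9,3)·(2)^3 = 84·8 = 672.
  V_q(n, t) = 1 + 18 + 144 + 672 = 835.
Step 2: q^n = 3^9 = 19683.
Step 3: Hamming bound ⌊q^n / V_q(n,t)⌋ = ⌊19683/835⌋ = 23.
Step 4: Compare |C| = 18 to 23: satisfied.
The claimed |C| lies below the Hamming bound.


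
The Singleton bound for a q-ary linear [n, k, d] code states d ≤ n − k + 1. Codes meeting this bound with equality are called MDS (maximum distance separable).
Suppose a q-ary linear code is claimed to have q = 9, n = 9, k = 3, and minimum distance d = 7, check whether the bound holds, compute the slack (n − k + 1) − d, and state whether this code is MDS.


Singleton RHS = n − k + 1 = 7, slack = 0, bound satisfied, MDS.

Singleton bound: d ≤ n − k + 1.
Here n = 9, k = 3, so n − k + 1 = 7.
Given d = 7, check d ≤ 7: YES.
Slack = (n − k + 1) − d = 0.
The code is MDS (slack = 0).
Description: the claimed parameters are [9, 3, 7]_9; such a code would be MDS (meets Singleton bound).


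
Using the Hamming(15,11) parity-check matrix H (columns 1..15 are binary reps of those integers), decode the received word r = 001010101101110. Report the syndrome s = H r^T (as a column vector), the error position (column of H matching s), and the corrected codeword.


s = (1, 1, 0, 1)^T, error position = 13, corrected codeword c = 001010101101010

Compute s = H r^T mod 2 one row at a time:
  s_1 = 0 + 1 + 1 + 0 + 1 + 1 + 1 + 0 = 5 ≡ 1 (mod 2).
  s_2 = 0 + 1 + 0 + 1 + 1 + 1 + 1 + 0 = 5 ≡ 1 (mod 2).
  s_3 = 0 + 1 + 0 + 1 + 1 + 0 + 1 + 0 = 4 ≡ 0 (mod 2).
  s_4 = 0 + 1 + 1 + 1 + 1 + 0 + 1 + 0 = 5 ≡ 1 (mod 2).
s = (1, 1, 0, 1)^T — this equals column 13 of H (binary 1101), so error is at position 13.
Correct: flip bit 13 of r = 001010101101110 to get c = 001010101101010.


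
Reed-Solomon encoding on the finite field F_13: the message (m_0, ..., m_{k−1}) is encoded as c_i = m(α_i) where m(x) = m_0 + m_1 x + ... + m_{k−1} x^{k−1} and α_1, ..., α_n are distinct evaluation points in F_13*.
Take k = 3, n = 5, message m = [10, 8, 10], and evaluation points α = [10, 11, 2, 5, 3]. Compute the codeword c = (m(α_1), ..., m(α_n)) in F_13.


c = [11, 8, 1, 1, 7]

Message polynomial: m(x) = 10 + 8·x + 10·x^2 (mod 13).
For each evaluation point α_i, compute m(α_i) mod 13:
  α_1 = 10: Horner steps 10 → 4 → 11, so m(10) = 11.
  α_2 = 11: Horner steps 10 → 1 → 8, so m(11) = 8.
  α_3 = 2: Horner steps 10 → 2 → 1, so m(2) = 1.
  α_4 = 5: Horner steps 10 → 6 → 1, so m(5) = 1.
  α_5 = 3: Horner steps 10 → 12 → 7, so m(3) = 7.
Codeword c = [11, 8, 1, 1, 7] ∈ F_13^5.


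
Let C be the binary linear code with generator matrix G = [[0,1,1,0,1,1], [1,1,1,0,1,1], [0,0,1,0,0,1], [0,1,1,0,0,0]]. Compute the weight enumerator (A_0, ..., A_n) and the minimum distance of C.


Weight distribution: A_0 = 1, A_1 = 1, A_2 = 6, A_3 = 6, A_4 = 1, A_5 = 1. Minimum distance d = 1.

Enumerate all 2^4 = 16 messages m ∈ F_2^4.
For each, compute codeword c = mG in F_2^6, then tally its weight.
  m = 0000 → c = 000000, weight = 0.
  m = 1000 → c = 011011, weight = 4.
  m = 0100 → c = 111011, weight = 5.
  m = 1100 → c = 100000, weight = 1.
  m = 0010 → c = 001001, weight = 2.
  m = 1010 → c = 010010, weight = 2.
  m = 0110 → c = 110010, weight = 3.
  m = 1110 → c = 101001, weight = 3.
  m = 0001 → c = 011000, weight = 2.
  m = 1001 → c = 000011, weight = 2.
  m = 0101 → c = 100011, weight = 3.
  m = 1101 → c = 111000, weight = 3.
  m = 0011 → c = 010001, weight = 2.
  m = 1011 → c = 001010, weight = 2.
  m = 0111 → c = 101010, weight = 3.
  m = 1111 → c = 110001, weight = 3.
Tally weights:
  weight 0: 1 codewords.
  weight 1: 1 codewords.
  weight 2: 6 codewords.
  weight 3: 6 codewords.
  weight 4: 1 codewords.
  weight 5: 1 codewords.
Minimum distance d = smallest w > 0 with A_w > 0 = 1.
Sanity: Σ A_w = 16 = 2^4 = 16 ✓.


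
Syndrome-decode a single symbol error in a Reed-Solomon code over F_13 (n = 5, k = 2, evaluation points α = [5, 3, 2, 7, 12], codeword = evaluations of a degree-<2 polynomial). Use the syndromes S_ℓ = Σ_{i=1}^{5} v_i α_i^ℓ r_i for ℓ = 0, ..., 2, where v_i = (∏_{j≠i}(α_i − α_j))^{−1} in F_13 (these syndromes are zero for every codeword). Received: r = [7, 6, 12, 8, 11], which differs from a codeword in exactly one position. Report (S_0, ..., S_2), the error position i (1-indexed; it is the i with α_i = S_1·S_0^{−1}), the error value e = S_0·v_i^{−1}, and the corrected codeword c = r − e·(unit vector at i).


S = (5, 8, 5), error at position 5, error magnitude e = 7, c = [7, 6, 12, 8, 4].

Step 1: column multipliers v_i = (∏_{j≠i}(α_i − α_j))^{−1} mod 13.
  i = 1 (α = 5): (5−3)(5−2)(5−7)(5−12) = 2·3·(−2)·(−7) = 84 ≡ 6, so v_1 = 6^{−1} = 11 (mod 13).
  i = 2 (α = 3): (3−5)(3−2)(3−7)(3−12) = (−2)·1·(−4)·(−9) = −72 ≡ 6, so v_2 = 6^{−1} = 11 (mod 13).
  i = 3 (α = 2): (2−5)(2−3)(2−7)(2−12) = (−3)·(−1)·(−5)·(−10) = 150 ≡ 7, so v_3 = 7^{−1} = 2 (mod 13).
  i = 4 (α = 7): (7−5)(7−3)(7−2)(7−12) = 2·4·5·(−5) = −200 ≡ 8, so v_4 = 8^{−1} = 5 (mod 13).
  i = 5 (α = 12): (12−5)(12−3)(12−2)(12−7) = 7·9·10·5 = 3150 ≡ 4, so v_5 = 4^{−1} = 10 (mod 13).
  v = [11, 11, 2, 5, 10].
Step 2: syndromes of r = [7, 6, 12, 8, 11] (all sums mod 13).
  S_0 = Σ v_i r_i = 11·7 + 11·6 + 2·12 + 5·8 + 10·11 = 317 ≡ 5.
  S_1 = Σ v_i α_i r_i = 11·5·7 + 11·3·6 + 2·2·12 + 5·7·8 + 10·12·11 = 2231 ≡ 8.
  α_i^2 mod 13 = [12, 9, 4, 10, 1].
  S_2 = Σ v_i α_i^2 r_i = 11·12·7 + 11·9·6 + 2·4·12 + 5·10·8 + 10·1·11 = 2124 ≡ 5.
  S = (5, 8, 5) ≠ 0, so r is not a codeword (an error is present).
Step 3: locate the error. For a single error e at position i, S_ℓ = v_i·e·α_i^ℓ, so α_err = S_1/S_0.
  S_0^{−1} = 5^{−1} = 8 (mod 13), so α_err = 8·8 = 64 ≡ 12 = α_5. Error position i = 5.
  Consistency check: S_2/S_1 = 5·5 = 25 ≡ 12 = α_err ✓ (single-error assumption holds).
Step 4: error magnitude e = S_0/v_5 = S_0·∏_{j≠5}(α_5 − α_j) = 5·4 = 20 ≡ 7 (mod 13).
Step 5: correct position 5: c_5 = r_5 − e = 11 − 7 ≡ 4 (mod 13). Hence c = [7, 6, 12, 8, 4].
  Check: interpolating c through the α_i gives m(x) = 11 + 7·x (degree < 2) with m(α_i) = c_i for every i, so c is indeed a codeword.


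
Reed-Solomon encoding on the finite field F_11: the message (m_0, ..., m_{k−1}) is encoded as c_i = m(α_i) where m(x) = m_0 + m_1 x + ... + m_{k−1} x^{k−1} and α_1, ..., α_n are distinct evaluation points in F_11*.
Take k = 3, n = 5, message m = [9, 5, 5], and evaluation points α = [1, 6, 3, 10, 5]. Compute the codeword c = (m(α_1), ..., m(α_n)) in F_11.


c = [8, 10, 3, 9, 5]

Message polynomial: m(x) = 9 + 5·x + 5·x^2 (mod 11).
For each evaluation point α_i, compute m(α_i) mod 11:
  α_1 = 1: Horner steps 5 → 10 → 8, so m(1) = 8.
  α_2 = 6: Horner steps 5 → 2 → 10, so m(6) = 10.
  α_3 = 3: Horner steps 5 → 9 → 3, so m(3) = 3.
  α_4 = 10: Horner steps 5 → 0 → 9, so m(10) = 9.
  α_5 = 5: Horner steps 5 → 8 → 5, so m(5) = 5.
Codeword c = [8, 10, 3, 9, 5] ∈ F_11^5.


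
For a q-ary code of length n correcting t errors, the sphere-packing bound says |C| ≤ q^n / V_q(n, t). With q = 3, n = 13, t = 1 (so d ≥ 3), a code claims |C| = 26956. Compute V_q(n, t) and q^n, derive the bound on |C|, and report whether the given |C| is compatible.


V_q(n, t) = 27, q^n = 1594323, Hamming bound = 59049, |C| = 26956 ≤ bound (satisfied).

Step 1: Compute V_q(n, t) = Σ_{j=0}^1 C(n, j) (q−1)^j.
  j = 0: C(13,0)·(2)^0 = 1·1 = 1.
  j = 1: C(13,1)·(2)^1 = 13·2 = 26.
  V_q(n, t) = 1 + 26 = 27.
Step 2: q^n = 3^13 = 1594323.
Step 3: Hamming bound ⌊q^n / V_q(n,t)⌋ = ⌊1594323/27⌋ = 59049.
Step 4: Compare |C| = 26956 to 59049: satisfied.
The claimed |C| lies below the Hamming bound.


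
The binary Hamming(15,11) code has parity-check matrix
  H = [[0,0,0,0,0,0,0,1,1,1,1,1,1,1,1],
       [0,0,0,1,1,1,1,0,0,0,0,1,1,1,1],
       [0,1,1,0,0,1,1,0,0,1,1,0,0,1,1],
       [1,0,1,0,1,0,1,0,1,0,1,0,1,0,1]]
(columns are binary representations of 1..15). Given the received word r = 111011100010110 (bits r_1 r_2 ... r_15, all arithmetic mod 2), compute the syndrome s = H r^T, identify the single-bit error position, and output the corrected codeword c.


s = (1, 1, 0, 0)^T, error position = 12, corrected codeword c = 111011100011110

Compute s = H r^T mod 2 one row at a time:
  s_1 = 0 + 0 + 0 + 1 + 0 + 1 + 1 + 0 = 3 ≡ 1 (mod 2).
  s_2 = 0 + 1 + 1 + 1 + 0 + 1 + 1 + 0 = 5 ≡ 1 (mod 2).
  s_3 = 1 + 1 + 1 + 1 + 0 + 1 + 1 + 0 = 6 ≡ 0 (mod 2).
  s_4 = 1 + 1 + 1 + 1 + 0 + 1 + 1 + 0 = 6 ≡ 0 (mod 2).
s = (1, 1, 0, 0)^T — this equals column 12 of H (binary 1100), so error is at position 12.
Correct: flip bit 12 of r = 111011100010110 to get c = 111011100011110.


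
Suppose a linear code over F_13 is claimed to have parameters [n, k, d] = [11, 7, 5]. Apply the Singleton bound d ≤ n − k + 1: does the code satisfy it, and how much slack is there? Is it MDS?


Singleton RHS = n − k + 1 = 5, slack = 0, bound satisfied, MDS.

Singleton bound: d ≤ n − k + 1.
Here n = 11, k = 7, so n − k + 1 = 5.
Given d = 5, check d ≤ 5: YES.
Slack = (n − k + 1) − d = 0.
The code is MDS (slack = 0).
Description: the claimed parameters are [11, 7, 5]_13; such a code would be MDS (meets Singleton bound).


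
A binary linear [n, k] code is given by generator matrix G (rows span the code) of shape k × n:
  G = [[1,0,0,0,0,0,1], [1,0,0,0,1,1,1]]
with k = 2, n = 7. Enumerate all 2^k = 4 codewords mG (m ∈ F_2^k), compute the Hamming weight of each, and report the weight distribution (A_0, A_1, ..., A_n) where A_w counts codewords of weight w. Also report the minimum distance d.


Weight distribution: A_0 = 1, A_2 = 2, A_4 = 1. Minimum distance d = 2.

Enumerate all 2^2 = 4 messages m ∈ F_2^2.
For each, compute codeword c = mG in F_2^7, then tally its weight.
  m = 00 → c = 0000000, weight = 0.
  m = 10 → c = 1000001, weight = 2.
  m = 01 → c = 1000111, weight = 4.
  m = 11 → c = 0000110, weight = 2.
Tally weights:
  weight 0: 1 codewords.
  weight 2: 2 codewords.
  weight 4: 1 codewords.
Minimum distance d = smallest w > 0 with A_w > 0 = 2.
Sanity: Σ A_w = 4 = 2^2 = 4 ✓.


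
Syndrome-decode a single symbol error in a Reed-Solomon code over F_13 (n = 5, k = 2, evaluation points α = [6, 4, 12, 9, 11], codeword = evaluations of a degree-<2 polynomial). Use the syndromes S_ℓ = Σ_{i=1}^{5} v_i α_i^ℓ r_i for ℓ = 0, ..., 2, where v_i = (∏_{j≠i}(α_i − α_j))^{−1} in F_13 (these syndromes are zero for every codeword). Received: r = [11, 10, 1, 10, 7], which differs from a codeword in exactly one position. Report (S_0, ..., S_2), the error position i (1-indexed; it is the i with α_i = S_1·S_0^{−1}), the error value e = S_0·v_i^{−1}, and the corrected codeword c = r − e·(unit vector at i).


S = (9, 3, 1), error at position 4, error magnitude e = 4, c = [11, 10, 1, 6, 7].

Step 1: column multipliers v_i = (∏_{j≠i}(α_i − α_j))^{−1} mod 13.
  i = 1 (α = 6): (6−4)(6−12)(6−9)(6−11) = 2·(−6)·(−3)·(−5) = −180 ≡ 2, so v_1 = 2^{−1} = 7 (mod 13).
  i = 2 (α = 4): (4−6)(4−12)(4−9)(4−11) = (−2)·(−8)·(−5)·(−7) = 560 ≡ 1, so v_2 = 1^{−1} = 1 (mod 13).
  i = 3 (α = 12): (12−6)(12−4)(12−9)(12−11) = 6·8·3·1 = 144 ≡ 1, so v_3 = 1^{−1} = 1 (mod 13).
  i = 4 (α = 9): (9−6)(9−4)(9−12)(9−11) = 3·5·(−3)·(−2) = 90 ≡ 12, so v_4 = 12^{−1} = 12 (mod 13).
  i = 5 (α = 11): (11−6)(11−4)(11−12)(11−9) = 5·7·(−1)·2 = −70 ≡ 8, so v_5 = 8^{−1} = 5 (mod 13).
  v = [7, 1, 1, 12, 5].
Step 2: syndromes of r = [11, 10, 1, 10, 7] (all sums mod 13).
  S_0 = Σ v_i r_i = 7·11 + 1·10 + 1·1 + 12·10 + 5·7 = 243 ≡ 9.
  S_1 = Σ v_i α_i r_i = 7·6·11 + 1·4·10 + 1·12·1 + 12·9·10 + 5·11·7 = 1979 ≡ 3.
  α_i^2 mod 13 = [10, 3, 1, 3, 4].
  S_2 = Σ v_i α_i^2 r_i = 7·10·11 + 1·3·10 + 1·1·1 + 12·3·10 + 5·4·7 = 1301 ≡ 1.
  S = (9, 3, 1) ≠ 0, so r is not a codeword (an error is present).
Step 3: locate the error. For a single error e at position i, S_ℓ = v_i·e·α_i^ℓ, so α_err = S_1/S_0.
  S_0^{−1} = 9^{−1} = 3 (mod 13), so α_err = 3·3 = 9 ≡ 9 = α_4. Error position i = 4.
  Consistency check: S_2/S_1 = 1·9 = 9 ≡ 9 = α_err ✓ (single-error assumption holds).
Step 4: error magnitude e = S_0/v_4 = S_0·∏_{j≠4}(α_4 − α_j) = 9·12 = 108 ≡ 4 (mod 13).
Step 5: correct position 4: c_4 = r_4 − e = 10 − 4 ≡ 6 (mod 13). Hence c = [11, 10, 1, 6, 7].
  Check: interpolating c through the α_i gives m(x) = 8 + 7·x (degree < 2) with m(α_i) = c_i for every i, so c is indeed a codeword.


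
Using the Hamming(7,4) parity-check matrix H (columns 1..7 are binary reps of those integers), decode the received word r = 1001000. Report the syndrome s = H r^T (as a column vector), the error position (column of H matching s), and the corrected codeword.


s = (1, 0, 1)^T, error position = 5, corrected codeword c = 1001100

Compute s = H r^T mod 2 one row at a time:
  s_1 = 1 + 0 + 0 + 0 = 1 ≡ 1 (mod 2).
  s_2 = 0 + 0 + 0 + 0 = 0 ≡ 0 (mod 2).
  s_3 = 1 + 0 + 0 + 0 = 1 ≡ 1 (mod 2).
s = (1, 0, 1)^T — this equals column 5 of H (binary 101), so error is at position 5.
Correct: flip bit 5 of r = 1001000 to get c = 1001100.


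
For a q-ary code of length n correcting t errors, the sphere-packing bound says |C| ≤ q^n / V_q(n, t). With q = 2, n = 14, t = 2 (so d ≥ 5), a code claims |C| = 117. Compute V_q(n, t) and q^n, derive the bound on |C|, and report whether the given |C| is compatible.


V_q(n, t) = 106, q^n = 16384, Hamming bound = 154, |C| = 117 ≤ bound (satisfied).

Step 1: Compute V_q(n, t) = Σ_{j=0}^2 C(n, j) (q−1)^j.
  j = 0: C(14,0)·(1)^0 = 1·1 = 1.
  j = 1: C(14,1)·(1)^1 = 14·1 = 14.
  j = 2: C(14,2)·(1)^2 = 91·1 = 91.
  V_q(n, t) = 1 + 14 + 91 = 106.
Step 2: q^n = 2^14 = 16384.
Step 3: Hamming bound ⌊q^n / V_q(n,t)⌋ = ⌊16384/106⌋ = 154.
Step 4: Compare |C| = 117 to 154: satisfied.
The claimed |C| lies below the Hamming bound.


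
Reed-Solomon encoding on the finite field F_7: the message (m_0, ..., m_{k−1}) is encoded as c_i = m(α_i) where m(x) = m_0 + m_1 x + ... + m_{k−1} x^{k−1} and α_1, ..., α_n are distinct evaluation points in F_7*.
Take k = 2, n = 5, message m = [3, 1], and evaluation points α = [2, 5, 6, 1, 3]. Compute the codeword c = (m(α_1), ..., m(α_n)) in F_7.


c = [5, 1, 2, 4, 6]

Message polynomial: m(x) = 3 + 1·x (mod 7).
For each evaluation point α_i, compute m(α_i) mod 7:
  α_1 = 2: Horner steps 1 → 5, so m(2) = 5.
  α_2 = 5: Horner steps 1 → 1, so m(5) = 1.
  α_3 = 6: Horner steps 1 → 2, so m(6) = 2.
  α_4 = 1: Horner steps 1 → 4, so m(1) = 4.
  α_5 = 3: Horner steps 1 → 6, so m(3) = 6.
Codeword c = [5, 1, 2, 4, 6] ∈ F_7^5.


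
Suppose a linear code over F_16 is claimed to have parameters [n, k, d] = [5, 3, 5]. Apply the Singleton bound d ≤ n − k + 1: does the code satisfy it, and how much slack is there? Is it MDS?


Singleton RHS = n − k + 1 = 3, slack = -2, bound violated (no such code; not MDS).

Singleton bound: d ≤ n − k + 1.
Here n = 5, k = 3, so n − k + 1 = 3.
Given d = 5, check d ≤ 3: NO.
Slack = (n − k + 1) − d = -2.
The slack is negative: d = 5 exceeds n − k + 1 = 3 by 2, so the Singleton bound is violated and no linear [5, 3, 5]_16 code can exist. In particular it is not MDS (MDS requires d = n − k + 1 exactly).
Description: the claimed parameters are [5, 3, 5]_16; such a code would be impossible (violates the Singleton bound).


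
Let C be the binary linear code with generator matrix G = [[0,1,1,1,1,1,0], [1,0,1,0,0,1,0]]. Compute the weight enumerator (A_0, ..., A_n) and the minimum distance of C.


Weight distribution: A_0 = 1, A_3 = 1, A_4 = 1, A_5 = 1. Minimum distance d = 3.

Enumerate all 2^2 = 4 messages m ∈ F_2^2.
For each, compute codeword c = mG in F_2^7, then tally its weight.
  m = 00 → c = 0000000, weight = 0.
  m = 10 → c = 0111110, weight = 5.
  m = 01 → c = 1010010, weight = 3.
  m = 11 → c = 1101100, weight = 4.
Tally weights:
  weight 0: 1 codewords.
  weight 3: 1 codewords.
  weight 4: 1 codewords.
  weight 5: 1 codewords.
Minimum distance d = smallest w > 0 with A_w > 0 = 3.
Sanity: Σ A_w = 4 = 2^2 = 4 ✓.


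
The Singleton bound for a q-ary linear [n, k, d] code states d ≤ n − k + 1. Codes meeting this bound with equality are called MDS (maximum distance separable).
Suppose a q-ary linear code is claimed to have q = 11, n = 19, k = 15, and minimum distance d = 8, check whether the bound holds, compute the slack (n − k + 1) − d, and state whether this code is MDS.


Singleton RHS = n − k + 1 = 5, slack = -3, bound violated (no such code; not MDS).

Singleton bound: d ≤ n − k + 1.
Here n = 19, k = 15, so n − k + 1 = 5.
Given d = 8, check d ≤ 5: NO.
Slack = (n − k + 1) − d = -3.
The slack is negative: d = 8 exceeds n − k + 1 = 5 by 3, so the Singleton bound is violated and no linear [19, 15, 8]_11 code can exist. In particular it is not MDS (MDS requires d = n − k + 1 exactly).
Description: the claimed parameters are [19, 15, 8]_11; such a code would be impossible (violates the Singleton bound).


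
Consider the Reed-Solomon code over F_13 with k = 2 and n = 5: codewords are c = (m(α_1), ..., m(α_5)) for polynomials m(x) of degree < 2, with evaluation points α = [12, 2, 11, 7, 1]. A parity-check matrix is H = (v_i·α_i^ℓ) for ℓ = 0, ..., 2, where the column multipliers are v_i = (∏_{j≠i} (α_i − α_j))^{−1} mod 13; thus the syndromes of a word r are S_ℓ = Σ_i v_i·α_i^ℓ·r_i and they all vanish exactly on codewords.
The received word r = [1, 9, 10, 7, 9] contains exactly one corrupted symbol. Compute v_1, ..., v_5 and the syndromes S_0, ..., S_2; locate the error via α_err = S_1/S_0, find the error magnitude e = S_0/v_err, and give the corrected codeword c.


S = (7, 1, 2), error at position 2, error magnitude e = 9, c = [1, 0, 10, 7, 9].

Step 1: column multipliers v_i = (∏_{j≠i}(α_i − α_j))^{−1} mod 13.
  i = 1 (α = 12): (12−2)(12−11)(12−7)(12−1) = 10·1·5·11 = 550 ≡ 4, so v_1 = 4^{−1} = 10 (mod 13).
  i = 2 (α = 2): (2−12)(2−11)(2−7)(2−1) = (−10)·(−9)·(−5)·1 = −450 ≡ 5, so v_2 = 5^{−1} = 8 (mod 13).
  i = 3 (α = 11): (11−12)(11−2)(11−7)(11−1) = (−1)·9·4·10 = −360 ≡ 4, so v_3 = 4^{−1} = 10 (mod 13).
  i = 4 (α = 7): (7−12)(7−2)(7−11)(7−1) = (−5)·5·(−4)·6 = 600 ≡ 2, so v_4 = 2^{−1} = 7 (mod 13).
  i = 5 (α = 1): (1−12)(1−2)(1−11)(1−7) = (−11)·(−1)·(−10)·(−6) = 660 ≡ 10, so v_5 = 10^{−1} = 4 (mod 13).
  v = [10, 8, 10, 7, 4].
Step 2: syndromes of r = [1, 9, 10, 7, 9] (all sums mod 13).
  S_0 = Σ v_i r_i = 10·1 + 8·9 + 10·10 + 7·7 + 4·9 = 267 ≡ 7.
  S_1 = Σ v_i α_i r_i = 10·12·1 + 8·2·9 + 10·11·10 + 7·7·7 + 4·1·9 = 1743 ≡ 1.
  α_i^2 mod 13 = [1, 4, 4, 10, 1].
  S_2 = Σ v_i α_i^2 r_i = 10·1·1 + 8·4·9 + 10·4·10 + 7·10·7 + 4·1·9 = 1224 ≡ 2.
  S = (7, 1, 2) ≠ 0, so r is not a codeword (an error is present).
Step 3: locate the error. For a single error e at position i, S_ℓ = v_i·e·α_i^ℓ, so α_err = S_1/S_0.
  S_0^{−1} = 7^{−1} = 2 (mod 13), so α_err = 1·2 = 2 ≡ 2 = α_2. Error position i = 2.
  Consistency check: S_2/S_1 = 2·1 = 2 ≡ 2 = α_err ✓ (single-error assumption holds).
Step 4: error magnitude e = S_0/v_2 = S_0·∏_{j≠2}(α_2 − α_j) = 7·5 = 35 ≡ 9 (mod 13).
Step 5: correct position 2: c_2 = r_2 − e = 9 − 9 ≡ 0 (mod 13). Hence c = [1, 0, 10, 7, 9].
  Check: interpolating c through the α_i gives m(x) = 5 + 4·x (degree < 2) with m(α_i) = c_i for every i, so c is indeed a codeword.


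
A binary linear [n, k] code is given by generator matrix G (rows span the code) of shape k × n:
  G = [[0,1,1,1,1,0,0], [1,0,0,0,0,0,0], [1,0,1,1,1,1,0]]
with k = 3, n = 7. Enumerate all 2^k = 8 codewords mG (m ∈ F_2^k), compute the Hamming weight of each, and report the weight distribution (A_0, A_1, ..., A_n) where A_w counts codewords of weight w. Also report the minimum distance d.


Weight distribution: A_0 = 1, A_1 = 1, A_2 = 1, A_3 = 1, A_4 = 2, A_5 = 2. Minimum distance d = 1.

Enumerate all 2^3 = 8 messages m ∈ F_2^3.
For each, compute codeword c = mG in F_2^7, then tally its weight.
  m = 000 → c = 0000000, weight = 0.
  m = 100 → c = 0111100, weight = 4.
  m = 010 → c = 1000000, weight = 1.
  m = 110 → c = 1111100, weight = 5.
  m = 001 → c = 1011110, weight = 5.
  m = 101 → c = 1100010, weight = 3.
  m = 011 → c = 0011110, weight = 4.
  m = 111 → c = 0100010, weight = 2.
Tally weights:
  weight 0: 1 codewords.
  weight 1: 1 codewords.
  weight 2: 1 codewords.
  weight 3: 1 codewords.
  weight 4: 2 codewords.
  weight 5: 2 codewords.
Minimum distance d = smallest w > 0 with A_w > 0 = 1.
Sanity: Σ A_w = 8 = 2^3 = 8 ✓.


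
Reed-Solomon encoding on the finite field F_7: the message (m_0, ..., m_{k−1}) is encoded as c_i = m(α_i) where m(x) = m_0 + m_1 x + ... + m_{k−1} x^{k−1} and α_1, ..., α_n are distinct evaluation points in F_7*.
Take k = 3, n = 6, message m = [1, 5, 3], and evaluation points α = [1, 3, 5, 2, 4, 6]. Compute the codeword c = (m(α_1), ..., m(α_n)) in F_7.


c = [2, 1, 3, 2, 6, 6]

Message polynomial: m(x) = 1 + 5·x + 3·x^2 (mod 7).
For each evaluation point α_i, compute m(α_i) mod 7:
  α_1 = 1: Horner steps 3 → 1 → 2, so m(1) = 2.
  α_2 = 3: Horner steps 3 → 0 → 1, so m(3) = 1.
  α_3 = 5: Horner steps 3 → 6 → 3, so m(5) = 3.
  α_4 = 2: Horner steps 3 → 4 → 2, so m(2) = 2.
  α_5 = 4: Horner steps 3 → 3 → 6, so m(4) = 6.
  α_6 = 6: Horner steps 3 → 2 → 6, so m(6) = 6.
Codeword c = [2, 1, 3, 2, 6, 6] ∈ F_7^6.


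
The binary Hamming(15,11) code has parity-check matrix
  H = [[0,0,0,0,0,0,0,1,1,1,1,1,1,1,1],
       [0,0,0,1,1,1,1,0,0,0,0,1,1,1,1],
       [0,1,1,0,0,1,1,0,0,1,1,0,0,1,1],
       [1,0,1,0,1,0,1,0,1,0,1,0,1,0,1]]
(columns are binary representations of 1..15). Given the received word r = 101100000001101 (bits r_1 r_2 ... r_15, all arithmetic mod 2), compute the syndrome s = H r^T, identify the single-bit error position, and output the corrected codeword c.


s = (1, 0, 0, 0)^T, error position = 8, corrected codeword c = 101100010001101

Compute s = H r^T mod 2 one row at a time:
  s_1 = 0 + 0 + 0 + 0 + 1 + 1 + 0 + 1 = 3 ≡ 1 (mod 2).
  s_2 = 1 + 0 + 0 + 0 + 1 + 1 + 0 + 1 = 4 ≡ 0 (mod 2).
  s_3 = 0 + 1 + 0 + 0 + 0 + 0 + 0 + 1 = 2 ≡ 0 (mod 2).
  s_4 = 1 + 1 + 0 + 0 + 0 + 0 + 1 + 1 = 4 ≡ 0 (mod 2).
s = (1, 0, 0, 0)^T — this equals column 8 of H (binary 1000), so error is at position 8.
Correct: flip bit 8 of r = 101100000001101 to get c = 101100010001101.


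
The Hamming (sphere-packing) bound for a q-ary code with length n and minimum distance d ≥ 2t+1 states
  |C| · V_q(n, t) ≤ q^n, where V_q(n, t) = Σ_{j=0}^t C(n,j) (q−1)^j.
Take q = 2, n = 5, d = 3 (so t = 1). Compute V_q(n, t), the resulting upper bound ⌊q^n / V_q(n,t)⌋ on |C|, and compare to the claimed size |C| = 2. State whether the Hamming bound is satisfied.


V_q(n, t) = 6, q^n = 32, Hamming bound = 5, |C| = 2 ≤ bound (satisfied).

Step 1: Compute V_q(n, t) = Σ_{j=0}^1 C(n, j) (q−1)^j.
  j = 0: C(5,0)·(1)^0 = 1·1 = 1.
  j = 1: C(5,1)·(1)^1 = 5·1 = 5.
  V_q(n, t) = 1 + 5 = 6.
Step 2: q^n = 2^5 = 32.
Step 3: Hamming bound ⌊q^n / V_q(n,t)⌋ = ⌊32/6⌋ = 5.
Step 4: Compare |C| = 2 to 5: satisfied.
The claimed |C| lies below the Hamming bound.


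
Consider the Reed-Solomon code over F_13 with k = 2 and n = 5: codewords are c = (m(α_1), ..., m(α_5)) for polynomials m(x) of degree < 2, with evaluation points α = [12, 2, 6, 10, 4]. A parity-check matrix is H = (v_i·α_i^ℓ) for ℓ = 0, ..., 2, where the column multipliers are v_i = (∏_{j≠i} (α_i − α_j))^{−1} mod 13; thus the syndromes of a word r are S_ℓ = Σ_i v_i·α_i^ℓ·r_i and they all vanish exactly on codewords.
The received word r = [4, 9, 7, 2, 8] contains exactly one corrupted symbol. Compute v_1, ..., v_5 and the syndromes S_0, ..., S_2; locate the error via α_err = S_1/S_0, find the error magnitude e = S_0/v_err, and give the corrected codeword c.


S = (6, 8, 2), error at position 4, error magnitude e = 10, c = [4, 9, 7, 5, 8].

Step 1: column multipliers v_i = (∏_{j≠i}(α_i − α_j))^{−1} mod 13.
  i = 1 (α = 12): (12−2)(12−6)(12−10)(12−4) = 10·6·2·8 = 960 ≡ 11, so v_1 = 11^{−1} = 6 (mod 13).
  i = 2 (α = 2): (2−12)(2−6)(2−10)(2−4) = (−10)·(−4)·(−8)·(−2) = 640 ≡ 3, so v_2 = 3^{−1} = 9 (mod 13).
  i = 3 (α = 6): (6−12)(6−2)(6−10)(6−4) = (−6)·4·(−4)·2 = 192 ≡ 10, so v_3 = 10^{−1} = 4 (mod 13).
  i = 4 (α = 10): (10−12)(10−2)(10−6)(10−4) = (−2)·8·4·6 = −384 ≡ 6, so v_4 = 6^{−1} = 11 (mod 13).
  i = 5 (α = 4): (4−12)(4−2)(4−6)(4−10) = (−8)·2·(−2)·(−6) = −192 ≡ 3, so v_5 = 3^{−1} = 9 (mod 13).
  v = [6, 9, 4, 11, 9].
Step 2: syndromes of r = [4, 9, 7, 2, 8] (all sums mod 13).
  S_0 = Σ v_i r_i = 6·4 + 9·9 + 4·7 + 11·2 + 9·8 = 227 ≡ 6.
  S_1 = Σ v_i α_i r_i = 6·12·4 + 9·2·9 + 4·6·7 + 11·10·2 + 9·4·8 = 1126 ≡ 8.
  α_i^2 mod 13 = [1, 4, 10, 9, 3].
  S_2 = Σ v_i α_i^2 r_i = 6·1·4 + 9·4·9 + 4·10·7 + 11·9·2 + 9·3·8 = 1042 ≡ 2.
  S = (6, 8, 2) ≠ 0, so r is not a codeword (an error is present).
Step 3: locate the error. For a single error e at position i, S_ℓ = v_i·e·α_i^ℓ, so α_err = S_1/S_0.
  S_0^{−1} = 6^{−1} = 11 (mod 13), so α_err = 8·11 = 88 ≡ 10 = α_4. Error position i = 4.
  Consistency check: S_2/S_1 = 2·5 = 10 ≡ 10 = α_err ✓ (single-error assumption holds).
Step 4: error magnitude e = S_0/v_4 = S_0·∏_{j≠4}(α_4 − α_j) = 6·6 = 36 ≡ 10 (mod 13).
Step 5: correct position 4: c_4 = r_4 − e = 2 − 10 ≡ 5 (mod 13). Hence c = [4, 9, 7, 5, 8].
  Check: interpolating c through the α_i gives m(x) = 10 + 6·x (degree < 2) with m(α_i) = c_i for every i, so c is indeed a codeword.
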